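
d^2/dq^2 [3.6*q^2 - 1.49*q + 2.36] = 7.20000000000000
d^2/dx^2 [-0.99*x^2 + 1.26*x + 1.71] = -1.98000000000000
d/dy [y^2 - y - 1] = 2*y - 1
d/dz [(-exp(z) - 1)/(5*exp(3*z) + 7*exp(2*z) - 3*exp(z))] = (10*exp(3*z) + 22*exp(2*z) + 14*exp(z) - 3)*exp(-z)/(25*exp(4*z) + 70*exp(3*z) + 19*exp(2*z) - 42*exp(z) + 9)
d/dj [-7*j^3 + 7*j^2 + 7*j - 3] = -21*j^2 + 14*j + 7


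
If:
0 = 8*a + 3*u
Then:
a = -3*u/8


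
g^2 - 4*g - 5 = (g - 5)*(g + 1)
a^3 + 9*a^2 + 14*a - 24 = (a - 1)*(a + 4)*(a + 6)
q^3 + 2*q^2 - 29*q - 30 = (q - 5)*(q + 1)*(q + 6)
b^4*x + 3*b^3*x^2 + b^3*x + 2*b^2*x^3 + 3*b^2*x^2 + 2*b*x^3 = b*(b + x)*(b + 2*x)*(b*x + x)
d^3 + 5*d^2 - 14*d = d*(d - 2)*(d + 7)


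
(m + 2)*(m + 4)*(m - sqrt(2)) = m^3 - sqrt(2)*m^2 + 6*m^2 - 6*sqrt(2)*m + 8*m - 8*sqrt(2)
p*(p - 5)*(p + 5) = p^3 - 25*p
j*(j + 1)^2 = j^3 + 2*j^2 + j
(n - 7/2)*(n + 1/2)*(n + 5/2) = n^3 - n^2/2 - 37*n/4 - 35/8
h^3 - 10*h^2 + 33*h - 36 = (h - 4)*(h - 3)^2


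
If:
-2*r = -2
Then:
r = 1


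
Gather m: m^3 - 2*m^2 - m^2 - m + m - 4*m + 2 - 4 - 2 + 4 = m^3 - 3*m^2 - 4*m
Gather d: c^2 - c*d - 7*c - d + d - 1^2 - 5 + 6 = c^2 - c*d - 7*c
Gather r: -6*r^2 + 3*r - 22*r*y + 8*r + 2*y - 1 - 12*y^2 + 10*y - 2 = -6*r^2 + r*(11 - 22*y) - 12*y^2 + 12*y - 3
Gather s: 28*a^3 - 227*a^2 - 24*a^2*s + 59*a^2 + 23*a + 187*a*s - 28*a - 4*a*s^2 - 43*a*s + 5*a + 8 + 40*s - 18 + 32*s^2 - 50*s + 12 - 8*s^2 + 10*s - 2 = 28*a^3 - 168*a^2 + s^2*(24 - 4*a) + s*(-24*a^2 + 144*a)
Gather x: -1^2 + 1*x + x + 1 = 2*x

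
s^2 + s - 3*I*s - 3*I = (s + 1)*(s - 3*I)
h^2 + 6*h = h*(h + 6)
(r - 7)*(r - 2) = r^2 - 9*r + 14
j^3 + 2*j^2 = j^2*(j + 2)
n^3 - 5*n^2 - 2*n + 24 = (n - 4)*(n - 3)*(n + 2)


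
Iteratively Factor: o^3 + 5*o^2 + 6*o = (o + 2)*(o^2 + 3*o) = (o + 2)*(o + 3)*(o)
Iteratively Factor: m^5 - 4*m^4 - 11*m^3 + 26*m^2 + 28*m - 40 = (m - 2)*(m^4 - 2*m^3 - 15*m^2 - 4*m + 20) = (m - 2)*(m + 2)*(m^3 - 4*m^2 - 7*m + 10) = (m - 5)*(m - 2)*(m + 2)*(m^2 + m - 2) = (m - 5)*(m - 2)*(m - 1)*(m + 2)*(m + 2)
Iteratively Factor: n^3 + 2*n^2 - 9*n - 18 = (n + 3)*(n^2 - n - 6) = (n - 3)*(n + 3)*(n + 2)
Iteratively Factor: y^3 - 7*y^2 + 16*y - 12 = (y - 3)*(y^2 - 4*y + 4) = (y - 3)*(y - 2)*(y - 2)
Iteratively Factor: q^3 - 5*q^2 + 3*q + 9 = (q + 1)*(q^2 - 6*q + 9) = (q - 3)*(q + 1)*(q - 3)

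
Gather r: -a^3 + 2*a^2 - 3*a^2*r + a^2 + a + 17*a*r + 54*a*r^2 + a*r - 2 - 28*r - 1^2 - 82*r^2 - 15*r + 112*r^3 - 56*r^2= -a^3 + 3*a^2 + a + 112*r^3 + r^2*(54*a - 138) + r*(-3*a^2 + 18*a - 43) - 3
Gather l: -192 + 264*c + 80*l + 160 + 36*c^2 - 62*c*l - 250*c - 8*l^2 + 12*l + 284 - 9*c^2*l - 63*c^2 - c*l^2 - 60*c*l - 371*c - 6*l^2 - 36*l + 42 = -27*c^2 - 357*c + l^2*(-c - 14) + l*(-9*c^2 - 122*c + 56) + 294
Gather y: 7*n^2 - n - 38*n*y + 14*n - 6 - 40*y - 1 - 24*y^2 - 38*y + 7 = 7*n^2 + 13*n - 24*y^2 + y*(-38*n - 78)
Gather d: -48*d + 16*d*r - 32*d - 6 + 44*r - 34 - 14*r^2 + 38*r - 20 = d*(16*r - 80) - 14*r^2 + 82*r - 60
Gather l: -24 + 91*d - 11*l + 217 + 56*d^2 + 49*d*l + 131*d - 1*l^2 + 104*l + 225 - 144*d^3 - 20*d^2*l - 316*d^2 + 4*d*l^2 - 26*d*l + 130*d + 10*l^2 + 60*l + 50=-144*d^3 - 260*d^2 + 352*d + l^2*(4*d + 9) + l*(-20*d^2 + 23*d + 153) + 468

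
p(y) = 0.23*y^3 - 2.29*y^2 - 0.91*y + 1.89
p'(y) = 0.69*y^2 - 4.58*y - 0.91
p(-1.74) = -4.67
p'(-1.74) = 9.15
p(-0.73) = 1.24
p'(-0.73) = 2.80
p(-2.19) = -9.52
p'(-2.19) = 12.43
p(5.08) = -31.68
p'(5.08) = -6.37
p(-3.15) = -25.15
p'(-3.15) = 20.36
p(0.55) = 0.74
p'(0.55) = -3.22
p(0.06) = 1.83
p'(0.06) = -1.18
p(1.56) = -4.23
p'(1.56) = -6.38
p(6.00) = -36.33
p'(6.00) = -3.55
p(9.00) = -24.12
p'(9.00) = 13.76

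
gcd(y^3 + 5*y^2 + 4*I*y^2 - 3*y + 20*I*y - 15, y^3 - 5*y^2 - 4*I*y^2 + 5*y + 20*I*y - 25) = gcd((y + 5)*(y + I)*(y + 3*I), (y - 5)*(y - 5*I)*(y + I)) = y + I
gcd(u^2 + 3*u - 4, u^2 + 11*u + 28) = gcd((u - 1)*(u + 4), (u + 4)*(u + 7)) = u + 4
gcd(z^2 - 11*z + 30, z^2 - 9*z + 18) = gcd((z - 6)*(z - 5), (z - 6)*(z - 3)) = z - 6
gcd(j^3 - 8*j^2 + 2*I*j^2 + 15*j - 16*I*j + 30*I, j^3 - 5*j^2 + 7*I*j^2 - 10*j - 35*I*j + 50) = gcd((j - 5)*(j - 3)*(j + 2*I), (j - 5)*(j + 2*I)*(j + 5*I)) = j^2 + j*(-5 + 2*I) - 10*I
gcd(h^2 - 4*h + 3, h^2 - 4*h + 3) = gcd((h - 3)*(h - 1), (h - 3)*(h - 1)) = h^2 - 4*h + 3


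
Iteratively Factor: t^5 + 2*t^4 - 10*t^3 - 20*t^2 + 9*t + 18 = (t + 2)*(t^4 - 10*t^2 + 9) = (t - 3)*(t + 2)*(t^3 + 3*t^2 - t - 3) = (t - 3)*(t + 2)*(t + 3)*(t^2 - 1) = (t - 3)*(t + 1)*(t + 2)*(t + 3)*(t - 1)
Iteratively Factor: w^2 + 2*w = (w)*(w + 2)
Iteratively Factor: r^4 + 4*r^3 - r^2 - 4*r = (r + 4)*(r^3 - r) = (r + 1)*(r + 4)*(r^2 - r) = r*(r + 1)*(r + 4)*(r - 1)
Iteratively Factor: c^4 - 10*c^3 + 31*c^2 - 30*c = (c)*(c^3 - 10*c^2 + 31*c - 30) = c*(c - 3)*(c^2 - 7*c + 10) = c*(c - 3)*(c - 2)*(c - 5)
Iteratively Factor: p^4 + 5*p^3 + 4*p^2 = (p)*(p^3 + 5*p^2 + 4*p) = p*(p + 1)*(p^2 + 4*p) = p*(p + 1)*(p + 4)*(p)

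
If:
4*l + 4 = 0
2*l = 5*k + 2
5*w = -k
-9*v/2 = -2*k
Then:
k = -4/5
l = -1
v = -16/45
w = 4/25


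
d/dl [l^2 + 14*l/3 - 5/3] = 2*l + 14/3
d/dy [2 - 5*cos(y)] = 5*sin(y)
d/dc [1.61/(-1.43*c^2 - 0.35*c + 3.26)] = (4.6046*c + 0.5635)/(1.43*c^2 + 0.35*c - 3.26)^2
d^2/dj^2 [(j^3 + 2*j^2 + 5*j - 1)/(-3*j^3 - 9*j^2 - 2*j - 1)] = 2*(9*j^6 - 117*j^5 - 297*j^4 - 76*j^3 + 399*j^2 + 177*j + 3)/(27*j^9 + 243*j^8 + 783*j^7 + 1080*j^6 + 684*j^5 + 387*j^4 + 125*j^3 + 39*j^2 + 6*j + 1)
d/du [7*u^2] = 14*u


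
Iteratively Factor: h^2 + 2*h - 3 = (h + 3)*(h - 1)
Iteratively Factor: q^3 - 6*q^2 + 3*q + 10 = (q + 1)*(q^2 - 7*q + 10) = (q - 5)*(q + 1)*(q - 2)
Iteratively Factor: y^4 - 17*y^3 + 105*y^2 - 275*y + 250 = (y - 5)*(y^3 - 12*y^2 + 45*y - 50) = (y - 5)*(y - 2)*(y^2 - 10*y + 25) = (y - 5)^2*(y - 2)*(y - 5)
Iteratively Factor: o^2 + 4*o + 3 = (o + 1)*(o + 3)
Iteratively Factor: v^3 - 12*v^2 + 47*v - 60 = (v - 3)*(v^2 - 9*v + 20) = (v - 4)*(v - 3)*(v - 5)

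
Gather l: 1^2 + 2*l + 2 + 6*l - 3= 8*l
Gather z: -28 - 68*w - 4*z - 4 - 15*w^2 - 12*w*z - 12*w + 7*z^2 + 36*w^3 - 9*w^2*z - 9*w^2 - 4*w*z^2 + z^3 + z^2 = 36*w^3 - 24*w^2 - 80*w + z^3 + z^2*(8 - 4*w) + z*(-9*w^2 - 12*w - 4) - 32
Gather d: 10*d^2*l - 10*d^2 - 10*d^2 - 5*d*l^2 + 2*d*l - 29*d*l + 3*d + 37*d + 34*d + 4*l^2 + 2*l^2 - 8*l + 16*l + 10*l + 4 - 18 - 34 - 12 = d^2*(10*l - 20) + d*(-5*l^2 - 27*l + 74) + 6*l^2 + 18*l - 60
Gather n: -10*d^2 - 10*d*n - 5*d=-10*d^2 - 10*d*n - 5*d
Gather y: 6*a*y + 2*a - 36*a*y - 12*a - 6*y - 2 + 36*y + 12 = -10*a + y*(30 - 30*a) + 10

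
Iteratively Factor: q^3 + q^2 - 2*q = (q - 1)*(q^2 + 2*q) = q*(q - 1)*(q + 2)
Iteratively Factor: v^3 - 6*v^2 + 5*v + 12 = (v - 4)*(v^2 - 2*v - 3) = (v - 4)*(v + 1)*(v - 3)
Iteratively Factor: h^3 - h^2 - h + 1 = (h + 1)*(h^2 - 2*h + 1) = (h - 1)*(h + 1)*(h - 1)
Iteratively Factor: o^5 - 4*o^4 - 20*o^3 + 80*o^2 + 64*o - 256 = (o - 4)*(o^4 - 20*o^2 + 64) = (o - 4)*(o + 2)*(o^3 - 2*o^2 - 16*o + 32) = (o - 4)^2*(o + 2)*(o^2 + 2*o - 8) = (o - 4)^2*(o + 2)*(o + 4)*(o - 2)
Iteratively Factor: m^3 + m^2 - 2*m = (m + 2)*(m^2 - m) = (m - 1)*(m + 2)*(m)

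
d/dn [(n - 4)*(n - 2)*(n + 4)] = 3*n^2 - 4*n - 16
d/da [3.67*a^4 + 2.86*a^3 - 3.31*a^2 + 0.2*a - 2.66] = 14.68*a^3 + 8.58*a^2 - 6.62*a + 0.2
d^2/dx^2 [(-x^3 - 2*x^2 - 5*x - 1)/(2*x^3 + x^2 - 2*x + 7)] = 2*(-6*x^6 - 72*x^5 + 6*x^4 + 154*x^3 + 513*x^2 + 6*x - 165)/(8*x^9 + 12*x^8 - 18*x^7 + 61*x^6 + 102*x^5 - 135*x^4 + 202*x^3 + 231*x^2 - 294*x + 343)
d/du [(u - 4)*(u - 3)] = 2*u - 7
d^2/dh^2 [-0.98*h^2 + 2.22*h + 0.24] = -1.96000000000000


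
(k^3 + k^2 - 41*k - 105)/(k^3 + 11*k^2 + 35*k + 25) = (k^2 - 4*k - 21)/(k^2 + 6*k + 5)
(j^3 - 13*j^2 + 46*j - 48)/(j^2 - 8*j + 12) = (j^2 - 11*j + 24)/(j - 6)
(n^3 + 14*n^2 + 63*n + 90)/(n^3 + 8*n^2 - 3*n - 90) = (n + 3)/(n - 3)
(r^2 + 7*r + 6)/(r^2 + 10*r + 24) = (r + 1)/(r + 4)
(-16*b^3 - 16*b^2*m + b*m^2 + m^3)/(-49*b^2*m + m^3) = (16*b^3 + 16*b^2*m - b*m^2 - m^3)/(m*(49*b^2 - m^2))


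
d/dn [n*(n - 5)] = 2*n - 5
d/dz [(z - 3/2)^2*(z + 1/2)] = (2*z - 3)*(6*z - 1)/4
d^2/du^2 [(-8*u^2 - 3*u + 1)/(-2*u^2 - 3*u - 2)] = 18*(-4*u^3 - 12*u^2 - 6*u + 1)/(8*u^6 + 36*u^5 + 78*u^4 + 99*u^3 + 78*u^2 + 36*u + 8)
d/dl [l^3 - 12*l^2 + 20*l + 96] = 3*l^2 - 24*l + 20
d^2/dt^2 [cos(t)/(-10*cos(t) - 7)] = 7*(10*sin(t)^2 + 7*cos(t) + 10)/(10*cos(t) + 7)^3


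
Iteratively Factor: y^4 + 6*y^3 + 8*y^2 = (y + 4)*(y^3 + 2*y^2) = y*(y + 4)*(y^2 + 2*y) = y^2*(y + 4)*(y + 2)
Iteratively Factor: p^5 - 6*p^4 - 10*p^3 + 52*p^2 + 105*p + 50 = (p - 5)*(p^4 - p^3 - 15*p^2 - 23*p - 10) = (p - 5)^2*(p^3 + 4*p^2 + 5*p + 2) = (p - 5)^2*(p + 2)*(p^2 + 2*p + 1) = (p - 5)^2*(p + 1)*(p + 2)*(p + 1)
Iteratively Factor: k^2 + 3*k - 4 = (k - 1)*(k + 4)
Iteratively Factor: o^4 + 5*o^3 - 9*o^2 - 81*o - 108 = (o + 3)*(o^3 + 2*o^2 - 15*o - 36) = (o + 3)^2*(o^2 - o - 12) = (o - 4)*(o + 3)^2*(o + 3)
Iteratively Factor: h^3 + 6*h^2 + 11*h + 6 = (h + 1)*(h^2 + 5*h + 6) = (h + 1)*(h + 3)*(h + 2)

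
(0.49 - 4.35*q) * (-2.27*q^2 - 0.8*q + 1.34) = 9.8745*q^3 + 2.3677*q^2 - 6.221*q + 0.6566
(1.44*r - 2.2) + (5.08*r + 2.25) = 6.52*r + 0.0499999999999998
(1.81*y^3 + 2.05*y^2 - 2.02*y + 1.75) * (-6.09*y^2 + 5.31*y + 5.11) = -11.0229*y^5 - 2.8734*y^4 + 32.4364*y^3 - 10.9082*y^2 - 1.0297*y + 8.9425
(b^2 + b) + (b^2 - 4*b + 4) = 2*b^2 - 3*b + 4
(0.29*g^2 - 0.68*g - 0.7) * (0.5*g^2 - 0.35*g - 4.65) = 0.145*g^4 - 0.4415*g^3 - 1.4605*g^2 + 3.407*g + 3.255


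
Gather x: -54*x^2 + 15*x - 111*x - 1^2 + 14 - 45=-54*x^2 - 96*x - 32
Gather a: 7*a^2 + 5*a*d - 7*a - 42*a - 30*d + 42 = 7*a^2 + a*(5*d - 49) - 30*d + 42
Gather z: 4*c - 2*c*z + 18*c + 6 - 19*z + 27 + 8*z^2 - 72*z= 22*c + 8*z^2 + z*(-2*c - 91) + 33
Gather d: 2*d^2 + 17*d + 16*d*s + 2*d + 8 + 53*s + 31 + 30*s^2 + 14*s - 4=2*d^2 + d*(16*s + 19) + 30*s^2 + 67*s + 35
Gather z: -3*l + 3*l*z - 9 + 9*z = -3*l + z*(3*l + 9) - 9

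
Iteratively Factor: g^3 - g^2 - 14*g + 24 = (g - 3)*(g^2 + 2*g - 8) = (g - 3)*(g + 4)*(g - 2)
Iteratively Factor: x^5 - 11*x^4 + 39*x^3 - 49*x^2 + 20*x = (x - 5)*(x^4 - 6*x^3 + 9*x^2 - 4*x) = (x - 5)*(x - 1)*(x^3 - 5*x^2 + 4*x) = (x - 5)*(x - 1)^2*(x^2 - 4*x) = x*(x - 5)*(x - 1)^2*(x - 4)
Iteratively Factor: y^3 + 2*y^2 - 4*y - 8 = (y + 2)*(y^2 - 4) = (y + 2)^2*(y - 2)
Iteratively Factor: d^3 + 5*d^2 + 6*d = (d)*(d^2 + 5*d + 6) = d*(d + 2)*(d + 3)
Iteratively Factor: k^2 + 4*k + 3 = (k + 1)*(k + 3)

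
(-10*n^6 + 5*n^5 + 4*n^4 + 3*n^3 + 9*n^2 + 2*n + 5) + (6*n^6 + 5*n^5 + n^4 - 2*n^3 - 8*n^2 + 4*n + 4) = -4*n^6 + 10*n^5 + 5*n^4 + n^3 + n^2 + 6*n + 9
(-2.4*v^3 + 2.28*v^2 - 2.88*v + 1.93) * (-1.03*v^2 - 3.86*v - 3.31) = 2.472*v^5 + 6.9156*v^4 + 2.1096*v^3 + 1.5821*v^2 + 2.083*v - 6.3883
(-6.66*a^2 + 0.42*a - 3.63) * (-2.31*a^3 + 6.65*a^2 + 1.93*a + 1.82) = 15.3846*a^5 - 45.2592*a^4 - 1.6755*a^3 - 35.4501*a^2 - 6.2415*a - 6.6066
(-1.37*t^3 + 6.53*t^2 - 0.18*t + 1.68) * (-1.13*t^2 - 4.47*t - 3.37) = 1.5481*t^5 - 1.255*t^4 - 24.3688*t^3 - 23.0999*t^2 - 6.903*t - 5.6616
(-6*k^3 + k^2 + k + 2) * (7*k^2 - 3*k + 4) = -42*k^5 + 25*k^4 - 20*k^3 + 15*k^2 - 2*k + 8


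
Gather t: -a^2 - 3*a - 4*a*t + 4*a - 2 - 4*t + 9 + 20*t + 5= -a^2 + a + t*(16 - 4*a) + 12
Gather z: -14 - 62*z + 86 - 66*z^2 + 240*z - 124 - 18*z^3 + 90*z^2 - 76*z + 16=-18*z^3 + 24*z^2 + 102*z - 36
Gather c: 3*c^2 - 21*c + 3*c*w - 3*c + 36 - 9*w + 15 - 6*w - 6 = 3*c^2 + c*(3*w - 24) - 15*w + 45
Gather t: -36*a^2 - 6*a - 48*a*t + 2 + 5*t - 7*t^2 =-36*a^2 - 6*a - 7*t^2 + t*(5 - 48*a) + 2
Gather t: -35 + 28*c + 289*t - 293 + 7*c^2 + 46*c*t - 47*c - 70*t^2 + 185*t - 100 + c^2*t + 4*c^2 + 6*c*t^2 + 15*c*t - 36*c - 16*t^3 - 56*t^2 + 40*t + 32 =11*c^2 - 55*c - 16*t^3 + t^2*(6*c - 126) + t*(c^2 + 61*c + 514) - 396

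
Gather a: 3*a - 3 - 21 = 3*a - 24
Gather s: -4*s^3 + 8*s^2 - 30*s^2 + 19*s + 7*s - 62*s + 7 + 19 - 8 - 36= -4*s^3 - 22*s^2 - 36*s - 18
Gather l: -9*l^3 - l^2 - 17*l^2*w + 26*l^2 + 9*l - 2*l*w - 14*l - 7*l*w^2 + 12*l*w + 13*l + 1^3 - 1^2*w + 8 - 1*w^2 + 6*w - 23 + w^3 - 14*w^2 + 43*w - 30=-9*l^3 + l^2*(25 - 17*w) + l*(-7*w^2 + 10*w + 8) + w^3 - 15*w^2 + 48*w - 44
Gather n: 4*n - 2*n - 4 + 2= 2*n - 2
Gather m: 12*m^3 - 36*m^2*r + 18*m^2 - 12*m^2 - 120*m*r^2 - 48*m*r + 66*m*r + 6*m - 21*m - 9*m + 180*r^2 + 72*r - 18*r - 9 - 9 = 12*m^3 + m^2*(6 - 36*r) + m*(-120*r^2 + 18*r - 24) + 180*r^2 + 54*r - 18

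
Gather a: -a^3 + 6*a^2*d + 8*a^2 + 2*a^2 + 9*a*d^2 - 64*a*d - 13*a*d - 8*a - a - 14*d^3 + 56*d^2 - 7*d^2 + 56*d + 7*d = -a^3 + a^2*(6*d + 10) + a*(9*d^2 - 77*d - 9) - 14*d^3 + 49*d^2 + 63*d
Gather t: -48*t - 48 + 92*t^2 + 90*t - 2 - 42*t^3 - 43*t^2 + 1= -42*t^3 + 49*t^2 + 42*t - 49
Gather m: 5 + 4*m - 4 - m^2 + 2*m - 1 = -m^2 + 6*m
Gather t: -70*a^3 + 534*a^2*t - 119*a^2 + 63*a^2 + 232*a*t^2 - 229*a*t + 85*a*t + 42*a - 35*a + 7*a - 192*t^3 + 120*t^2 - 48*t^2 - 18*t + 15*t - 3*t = -70*a^3 - 56*a^2 + 14*a - 192*t^3 + t^2*(232*a + 72) + t*(534*a^2 - 144*a - 6)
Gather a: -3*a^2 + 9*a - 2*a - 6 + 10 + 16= -3*a^2 + 7*a + 20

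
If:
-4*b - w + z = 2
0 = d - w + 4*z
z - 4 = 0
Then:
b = 1/2 - w/4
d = w - 16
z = 4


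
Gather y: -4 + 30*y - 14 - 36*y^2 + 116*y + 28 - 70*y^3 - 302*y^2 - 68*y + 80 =-70*y^3 - 338*y^2 + 78*y + 90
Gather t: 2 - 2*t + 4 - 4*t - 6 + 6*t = 0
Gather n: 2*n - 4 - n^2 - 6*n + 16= -n^2 - 4*n + 12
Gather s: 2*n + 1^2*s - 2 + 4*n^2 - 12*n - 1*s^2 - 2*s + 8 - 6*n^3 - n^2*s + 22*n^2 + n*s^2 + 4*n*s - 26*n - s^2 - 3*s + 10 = -6*n^3 + 26*n^2 - 36*n + s^2*(n - 2) + s*(-n^2 + 4*n - 4) + 16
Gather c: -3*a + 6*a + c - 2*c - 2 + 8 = 3*a - c + 6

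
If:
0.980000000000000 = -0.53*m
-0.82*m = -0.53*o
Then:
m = -1.85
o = -2.86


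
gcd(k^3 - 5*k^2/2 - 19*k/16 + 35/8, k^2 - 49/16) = k - 7/4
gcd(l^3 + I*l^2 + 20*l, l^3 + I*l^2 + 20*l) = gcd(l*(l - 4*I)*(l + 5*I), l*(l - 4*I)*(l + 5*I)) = l^3 + I*l^2 + 20*l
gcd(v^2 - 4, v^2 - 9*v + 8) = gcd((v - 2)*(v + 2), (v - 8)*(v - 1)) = 1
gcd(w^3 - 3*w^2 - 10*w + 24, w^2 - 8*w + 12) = w - 2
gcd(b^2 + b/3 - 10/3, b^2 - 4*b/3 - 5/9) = b - 5/3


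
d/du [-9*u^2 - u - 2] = -18*u - 1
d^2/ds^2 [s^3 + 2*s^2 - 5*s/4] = 6*s + 4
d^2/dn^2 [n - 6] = 0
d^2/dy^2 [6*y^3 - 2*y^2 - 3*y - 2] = 36*y - 4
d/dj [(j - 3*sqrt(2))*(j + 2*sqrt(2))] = 2*j - sqrt(2)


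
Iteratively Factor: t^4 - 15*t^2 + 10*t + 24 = (t - 3)*(t^3 + 3*t^2 - 6*t - 8) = (t - 3)*(t + 1)*(t^2 + 2*t - 8) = (t - 3)*(t + 1)*(t + 4)*(t - 2)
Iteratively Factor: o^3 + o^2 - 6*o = (o - 2)*(o^2 + 3*o) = (o - 2)*(o + 3)*(o)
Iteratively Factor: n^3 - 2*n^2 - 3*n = (n + 1)*(n^2 - 3*n) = n*(n + 1)*(n - 3)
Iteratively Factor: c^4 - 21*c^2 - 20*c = (c - 5)*(c^3 + 5*c^2 + 4*c) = (c - 5)*(c + 4)*(c^2 + c) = (c - 5)*(c + 1)*(c + 4)*(c)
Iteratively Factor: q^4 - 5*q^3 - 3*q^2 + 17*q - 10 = (q - 5)*(q^3 - 3*q + 2) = (q - 5)*(q - 1)*(q^2 + q - 2) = (q - 5)*(q - 1)^2*(q + 2)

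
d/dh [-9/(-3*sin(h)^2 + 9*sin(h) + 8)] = 27*(3 - 2*sin(h))*cos(h)/(-3*sin(h)^2 + 9*sin(h) + 8)^2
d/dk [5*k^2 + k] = 10*k + 1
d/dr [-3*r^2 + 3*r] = 3 - 6*r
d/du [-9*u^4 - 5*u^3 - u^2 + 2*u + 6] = -36*u^3 - 15*u^2 - 2*u + 2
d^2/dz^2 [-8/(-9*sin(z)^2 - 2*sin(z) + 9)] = 16*(-162*sin(z)^4 - 27*sin(z)^3 + 79*sin(z)^2 + 45*sin(z) + 85)/(2*sin(z) - 9*cos(z)^2)^3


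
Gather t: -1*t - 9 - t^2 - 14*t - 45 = -t^2 - 15*t - 54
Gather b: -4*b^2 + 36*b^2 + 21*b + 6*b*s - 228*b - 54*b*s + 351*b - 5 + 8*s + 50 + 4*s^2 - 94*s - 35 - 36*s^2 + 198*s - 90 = 32*b^2 + b*(144 - 48*s) - 32*s^2 + 112*s - 80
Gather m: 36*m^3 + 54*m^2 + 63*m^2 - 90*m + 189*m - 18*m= 36*m^3 + 117*m^2 + 81*m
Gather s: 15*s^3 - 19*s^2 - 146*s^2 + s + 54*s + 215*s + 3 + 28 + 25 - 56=15*s^3 - 165*s^2 + 270*s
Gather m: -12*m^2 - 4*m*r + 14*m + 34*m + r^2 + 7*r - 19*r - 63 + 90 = -12*m^2 + m*(48 - 4*r) + r^2 - 12*r + 27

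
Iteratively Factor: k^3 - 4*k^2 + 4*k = (k - 2)*(k^2 - 2*k) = k*(k - 2)*(k - 2)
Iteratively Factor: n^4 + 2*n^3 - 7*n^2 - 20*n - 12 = (n + 2)*(n^3 - 7*n - 6) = (n + 1)*(n + 2)*(n^2 - n - 6) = (n - 3)*(n + 1)*(n + 2)*(n + 2)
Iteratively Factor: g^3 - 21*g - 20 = (g + 4)*(g^2 - 4*g - 5) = (g - 5)*(g + 4)*(g + 1)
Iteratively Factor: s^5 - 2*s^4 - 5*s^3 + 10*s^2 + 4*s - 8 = (s - 2)*(s^4 - 5*s^2 + 4) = (s - 2)*(s - 1)*(s^3 + s^2 - 4*s - 4) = (s - 2)*(s - 1)*(s + 1)*(s^2 - 4) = (s - 2)*(s - 1)*(s + 1)*(s + 2)*(s - 2)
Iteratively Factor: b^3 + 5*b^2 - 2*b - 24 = (b + 3)*(b^2 + 2*b - 8) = (b - 2)*(b + 3)*(b + 4)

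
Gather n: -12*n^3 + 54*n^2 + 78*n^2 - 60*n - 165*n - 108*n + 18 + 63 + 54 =-12*n^3 + 132*n^2 - 333*n + 135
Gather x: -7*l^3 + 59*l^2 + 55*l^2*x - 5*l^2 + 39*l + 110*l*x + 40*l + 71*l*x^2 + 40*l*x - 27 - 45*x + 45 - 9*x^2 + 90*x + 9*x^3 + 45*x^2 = -7*l^3 + 54*l^2 + 79*l + 9*x^3 + x^2*(71*l + 36) + x*(55*l^2 + 150*l + 45) + 18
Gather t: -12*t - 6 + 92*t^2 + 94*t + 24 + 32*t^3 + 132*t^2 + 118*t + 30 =32*t^3 + 224*t^2 + 200*t + 48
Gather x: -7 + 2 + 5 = 0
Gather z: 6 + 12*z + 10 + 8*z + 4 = 20*z + 20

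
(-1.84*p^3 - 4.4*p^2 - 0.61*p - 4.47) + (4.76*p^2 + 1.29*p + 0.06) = -1.84*p^3 + 0.359999999999999*p^2 + 0.68*p - 4.41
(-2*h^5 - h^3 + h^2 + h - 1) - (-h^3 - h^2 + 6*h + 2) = -2*h^5 + 2*h^2 - 5*h - 3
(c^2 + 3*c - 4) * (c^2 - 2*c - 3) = c^4 + c^3 - 13*c^2 - c + 12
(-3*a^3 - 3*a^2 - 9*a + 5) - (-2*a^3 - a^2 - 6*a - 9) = -a^3 - 2*a^2 - 3*a + 14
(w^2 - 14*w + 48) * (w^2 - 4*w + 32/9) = w^4 - 18*w^3 + 968*w^2/9 - 2176*w/9 + 512/3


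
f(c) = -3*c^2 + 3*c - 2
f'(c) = 3 - 6*c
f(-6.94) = -167.31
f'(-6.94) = 44.64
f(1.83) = -6.56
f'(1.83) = -7.98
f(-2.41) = -26.65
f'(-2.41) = 17.46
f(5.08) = -64.18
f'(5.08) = -27.48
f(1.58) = -4.75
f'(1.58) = -6.48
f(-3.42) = -47.35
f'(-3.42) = 23.52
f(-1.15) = -9.42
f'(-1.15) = 9.90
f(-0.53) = -4.43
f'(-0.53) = 6.18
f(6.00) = -92.00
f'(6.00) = -33.00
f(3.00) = -20.00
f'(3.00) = -15.00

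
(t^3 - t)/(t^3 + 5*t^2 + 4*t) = (t - 1)/(t + 4)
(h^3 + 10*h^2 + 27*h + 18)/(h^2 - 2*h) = (h^3 + 10*h^2 + 27*h + 18)/(h*(h - 2))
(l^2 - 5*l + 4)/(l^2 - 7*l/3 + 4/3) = 3*(l - 4)/(3*l - 4)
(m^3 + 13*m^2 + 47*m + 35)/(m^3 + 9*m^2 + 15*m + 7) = (m + 5)/(m + 1)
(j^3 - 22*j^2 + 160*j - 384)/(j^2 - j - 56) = (j^2 - 14*j + 48)/(j + 7)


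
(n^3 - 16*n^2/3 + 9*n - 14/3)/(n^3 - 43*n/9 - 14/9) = 3*(n^2 - 3*n + 2)/(3*n^2 + 7*n + 2)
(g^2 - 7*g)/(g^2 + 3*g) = (g - 7)/(g + 3)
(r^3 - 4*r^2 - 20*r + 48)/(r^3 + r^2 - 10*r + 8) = (r - 6)/(r - 1)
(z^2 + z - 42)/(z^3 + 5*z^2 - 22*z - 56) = (z - 6)/(z^2 - 2*z - 8)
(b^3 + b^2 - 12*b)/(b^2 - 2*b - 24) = b*(b - 3)/(b - 6)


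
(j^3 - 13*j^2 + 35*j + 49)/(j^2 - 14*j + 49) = j + 1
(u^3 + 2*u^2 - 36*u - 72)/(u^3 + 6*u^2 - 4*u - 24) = (u - 6)/(u - 2)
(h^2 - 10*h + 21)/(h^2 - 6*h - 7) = (h - 3)/(h + 1)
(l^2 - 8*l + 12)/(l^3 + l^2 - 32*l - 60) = (l - 2)/(l^2 + 7*l + 10)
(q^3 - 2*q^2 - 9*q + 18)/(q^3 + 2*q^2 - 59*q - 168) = (q^2 - 5*q + 6)/(q^2 - q - 56)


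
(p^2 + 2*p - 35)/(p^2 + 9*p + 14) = (p - 5)/(p + 2)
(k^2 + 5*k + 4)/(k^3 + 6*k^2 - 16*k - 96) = (k + 1)/(k^2 + 2*k - 24)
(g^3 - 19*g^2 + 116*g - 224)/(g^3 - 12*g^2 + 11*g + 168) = (g - 4)/(g + 3)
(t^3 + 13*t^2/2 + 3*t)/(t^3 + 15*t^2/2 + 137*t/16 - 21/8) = 8*t*(2*t + 1)/(16*t^2 + 24*t - 7)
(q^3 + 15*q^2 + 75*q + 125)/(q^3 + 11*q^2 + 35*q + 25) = (q + 5)/(q + 1)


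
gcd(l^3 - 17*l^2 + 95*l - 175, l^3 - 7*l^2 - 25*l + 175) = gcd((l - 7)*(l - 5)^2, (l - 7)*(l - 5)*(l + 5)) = l^2 - 12*l + 35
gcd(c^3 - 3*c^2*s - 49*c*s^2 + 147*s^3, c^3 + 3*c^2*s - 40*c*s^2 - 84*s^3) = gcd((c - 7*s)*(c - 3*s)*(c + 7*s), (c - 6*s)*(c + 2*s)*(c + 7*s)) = c + 7*s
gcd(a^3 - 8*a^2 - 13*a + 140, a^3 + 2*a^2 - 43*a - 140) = a^2 - 3*a - 28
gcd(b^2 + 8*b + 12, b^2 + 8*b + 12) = b^2 + 8*b + 12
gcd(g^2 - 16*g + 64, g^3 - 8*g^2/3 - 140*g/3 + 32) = g - 8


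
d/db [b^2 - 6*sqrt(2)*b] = 2*b - 6*sqrt(2)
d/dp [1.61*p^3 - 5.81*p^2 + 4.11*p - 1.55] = 4.83*p^2 - 11.62*p + 4.11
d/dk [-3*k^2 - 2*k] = -6*k - 2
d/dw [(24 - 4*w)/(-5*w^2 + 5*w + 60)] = 4*(w^2 - w - (w - 6)*(2*w - 1) - 12)/(5*(-w^2 + w + 12)^2)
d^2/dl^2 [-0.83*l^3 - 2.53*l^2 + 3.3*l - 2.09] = -4.98*l - 5.06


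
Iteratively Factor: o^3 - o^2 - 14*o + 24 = (o - 3)*(o^2 + 2*o - 8) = (o - 3)*(o - 2)*(o + 4)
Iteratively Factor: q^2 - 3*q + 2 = (q - 1)*(q - 2)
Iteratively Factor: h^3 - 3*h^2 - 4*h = (h)*(h^2 - 3*h - 4) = h*(h - 4)*(h + 1)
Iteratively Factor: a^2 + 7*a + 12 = (a + 3)*(a + 4)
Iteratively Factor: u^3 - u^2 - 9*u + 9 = (u - 3)*(u^2 + 2*u - 3) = (u - 3)*(u + 3)*(u - 1)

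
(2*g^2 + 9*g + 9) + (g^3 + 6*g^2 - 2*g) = g^3 + 8*g^2 + 7*g + 9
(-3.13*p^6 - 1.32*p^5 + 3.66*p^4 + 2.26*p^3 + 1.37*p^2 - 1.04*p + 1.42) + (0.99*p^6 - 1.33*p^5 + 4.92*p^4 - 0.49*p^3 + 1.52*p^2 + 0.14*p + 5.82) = -2.14*p^6 - 2.65*p^5 + 8.58*p^4 + 1.77*p^3 + 2.89*p^2 - 0.9*p + 7.24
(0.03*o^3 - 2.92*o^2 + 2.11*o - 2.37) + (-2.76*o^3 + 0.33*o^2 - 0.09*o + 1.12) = -2.73*o^3 - 2.59*o^2 + 2.02*o - 1.25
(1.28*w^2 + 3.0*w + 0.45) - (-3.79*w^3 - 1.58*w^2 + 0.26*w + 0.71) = 3.79*w^3 + 2.86*w^2 + 2.74*w - 0.26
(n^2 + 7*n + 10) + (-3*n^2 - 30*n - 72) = -2*n^2 - 23*n - 62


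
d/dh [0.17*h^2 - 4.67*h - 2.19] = 0.34*h - 4.67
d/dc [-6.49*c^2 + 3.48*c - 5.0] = 3.48 - 12.98*c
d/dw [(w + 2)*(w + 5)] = 2*w + 7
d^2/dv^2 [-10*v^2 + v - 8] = -20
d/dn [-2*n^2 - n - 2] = -4*n - 1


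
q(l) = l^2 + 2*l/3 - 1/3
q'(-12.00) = -23.33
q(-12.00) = 135.67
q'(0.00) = 0.67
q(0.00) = -0.33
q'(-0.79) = -0.91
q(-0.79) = -0.24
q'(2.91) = 6.49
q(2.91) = 10.07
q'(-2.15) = -3.63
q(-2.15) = 2.86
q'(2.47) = 5.61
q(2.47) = 7.41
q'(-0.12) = 0.43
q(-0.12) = -0.40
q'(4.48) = 9.63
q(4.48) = 22.72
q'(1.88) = 4.43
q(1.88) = 4.45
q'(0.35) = 1.37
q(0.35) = 0.02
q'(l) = 2*l + 2/3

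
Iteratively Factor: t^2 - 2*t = (t)*(t - 2)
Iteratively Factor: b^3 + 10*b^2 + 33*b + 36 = (b + 3)*(b^2 + 7*b + 12) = (b + 3)^2*(b + 4)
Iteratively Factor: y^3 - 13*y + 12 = (y - 1)*(y^2 + y - 12) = (y - 1)*(y + 4)*(y - 3)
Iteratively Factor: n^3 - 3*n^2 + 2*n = (n)*(n^2 - 3*n + 2) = n*(n - 1)*(n - 2)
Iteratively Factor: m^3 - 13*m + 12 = (m - 1)*(m^2 + m - 12) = (m - 3)*(m - 1)*(m + 4)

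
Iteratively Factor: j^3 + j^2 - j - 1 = (j + 1)*(j^2 - 1) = (j + 1)^2*(j - 1)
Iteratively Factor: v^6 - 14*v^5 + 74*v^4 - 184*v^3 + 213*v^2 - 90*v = (v - 2)*(v^5 - 12*v^4 + 50*v^3 - 84*v^2 + 45*v) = v*(v - 2)*(v^4 - 12*v^3 + 50*v^2 - 84*v + 45) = v*(v - 2)*(v - 1)*(v^3 - 11*v^2 + 39*v - 45) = v*(v - 3)*(v - 2)*(v - 1)*(v^2 - 8*v + 15) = v*(v - 3)^2*(v - 2)*(v - 1)*(v - 5)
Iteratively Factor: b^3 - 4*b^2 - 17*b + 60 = (b - 5)*(b^2 + b - 12) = (b - 5)*(b - 3)*(b + 4)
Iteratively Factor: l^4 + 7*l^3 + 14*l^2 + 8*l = (l + 4)*(l^3 + 3*l^2 + 2*l) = l*(l + 4)*(l^2 + 3*l + 2) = l*(l + 2)*(l + 4)*(l + 1)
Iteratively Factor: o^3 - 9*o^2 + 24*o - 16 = (o - 4)*(o^2 - 5*o + 4) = (o - 4)*(o - 1)*(o - 4)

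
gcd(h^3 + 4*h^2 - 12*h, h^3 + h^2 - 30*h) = h^2 + 6*h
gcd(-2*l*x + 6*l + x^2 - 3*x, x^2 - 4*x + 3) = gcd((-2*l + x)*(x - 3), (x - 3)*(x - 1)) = x - 3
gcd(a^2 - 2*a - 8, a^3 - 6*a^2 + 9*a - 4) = a - 4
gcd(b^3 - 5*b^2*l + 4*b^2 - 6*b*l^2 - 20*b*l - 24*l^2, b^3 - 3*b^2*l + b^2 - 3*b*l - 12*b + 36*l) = b + 4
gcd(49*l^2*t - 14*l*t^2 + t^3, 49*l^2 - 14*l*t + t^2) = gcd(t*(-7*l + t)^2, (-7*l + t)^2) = 49*l^2 - 14*l*t + t^2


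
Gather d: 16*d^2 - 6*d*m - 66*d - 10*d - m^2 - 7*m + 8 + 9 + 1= 16*d^2 + d*(-6*m - 76) - m^2 - 7*m + 18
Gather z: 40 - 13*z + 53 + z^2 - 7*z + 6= z^2 - 20*z + 99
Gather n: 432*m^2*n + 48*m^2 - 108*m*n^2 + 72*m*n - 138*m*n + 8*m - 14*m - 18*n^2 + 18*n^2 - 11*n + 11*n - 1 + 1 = 48*m^2 - 108*m*n^2 - 6*m + n*(432*m^2 - 66*m)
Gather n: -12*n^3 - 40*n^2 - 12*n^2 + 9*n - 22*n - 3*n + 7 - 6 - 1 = -12*n^3 - 52*n^2 - 16*n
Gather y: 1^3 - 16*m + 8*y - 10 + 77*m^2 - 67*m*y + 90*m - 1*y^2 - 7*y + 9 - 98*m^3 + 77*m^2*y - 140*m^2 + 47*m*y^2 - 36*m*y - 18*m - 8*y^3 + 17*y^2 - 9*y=-98*m^3 - 63*m^2 + 56*m - 8*y^3 + y^2*(47*m + 16) + y*(77*m^2 - 103*m - 8)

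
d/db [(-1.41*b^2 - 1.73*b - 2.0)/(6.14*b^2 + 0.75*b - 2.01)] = (9.5647*b^2 + 30.2282*b + 4.9773)/(37.6996*b^4 + 9.21*b^3 - 24.1203*b^2 - 3.015*b + 4.0401)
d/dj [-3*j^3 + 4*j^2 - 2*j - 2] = -9*j^2 + 8*j - 2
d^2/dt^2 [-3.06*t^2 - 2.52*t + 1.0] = -6.12000000000000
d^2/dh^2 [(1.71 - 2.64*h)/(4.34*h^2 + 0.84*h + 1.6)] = (-(2.64*h - 1.71)*(8.68*h + 0.84)*(17.36*h + 1.68) + (68.7456*h - 10.4076)*(4.34*h^2 + 0.84*h + 1.6))/(4.34*h^2 + 0.84*h + 1.6)^3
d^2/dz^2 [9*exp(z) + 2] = 9*exp(z)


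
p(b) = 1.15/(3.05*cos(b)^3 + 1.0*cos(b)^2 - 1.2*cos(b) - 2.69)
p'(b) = 1.15*(9.15*sin(b)*cos(b)^2 + 2.0*sin(b)*cos(b) - 1.2*sin(b))/(3.05*cos(b)^3 + 1.0*cos(b)^2 - 1.2*cos(b) - 2.69)^2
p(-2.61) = -0.40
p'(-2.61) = -0.27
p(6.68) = -2.08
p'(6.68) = 12.24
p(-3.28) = -0.33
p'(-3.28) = 0.08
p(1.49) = -0.41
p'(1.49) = -0.15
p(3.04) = -0.33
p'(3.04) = 0.06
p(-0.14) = 18.08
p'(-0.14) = -386.68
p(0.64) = -0.80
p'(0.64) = 2.10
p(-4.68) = -0.43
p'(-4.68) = -0.21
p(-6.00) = -5.22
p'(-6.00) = 60.57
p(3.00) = -0.33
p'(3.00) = 0.08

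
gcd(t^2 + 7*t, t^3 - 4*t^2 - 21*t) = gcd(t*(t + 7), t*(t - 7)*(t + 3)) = t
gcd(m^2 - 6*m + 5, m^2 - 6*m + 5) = m^2 - 6*m + 5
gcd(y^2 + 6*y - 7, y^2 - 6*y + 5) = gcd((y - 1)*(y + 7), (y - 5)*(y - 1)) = y - 1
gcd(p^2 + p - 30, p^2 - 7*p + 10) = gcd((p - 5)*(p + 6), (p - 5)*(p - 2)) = p - 5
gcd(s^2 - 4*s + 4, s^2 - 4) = s - 2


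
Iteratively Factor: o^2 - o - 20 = (o + 4)*(o - 5)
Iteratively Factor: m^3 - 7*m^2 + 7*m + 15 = (m - 5)*(m^2 - 2*m - 3) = (m - 5)*(m + 1)*(m - 3)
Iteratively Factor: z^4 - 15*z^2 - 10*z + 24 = (z - 1)*(z^3 + z^2 - 14*z - 24) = (z - 4)*(z - 1)*(z^2 + 5*z + 6) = (z - 4)*(z - 1)*(z + 3)*(z + 2)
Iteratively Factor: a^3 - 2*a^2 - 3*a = (a - 3)*(a^2 + a) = a*(a - 3)*(a + 1)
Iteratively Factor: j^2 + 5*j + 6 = (j + 3)*(j + 2)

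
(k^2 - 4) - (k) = k^2 - k - 4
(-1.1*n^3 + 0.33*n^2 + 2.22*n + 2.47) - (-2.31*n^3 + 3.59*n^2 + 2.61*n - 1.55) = 1.21*n^3 - 3.26*n^2 - 0.39*n + 4.02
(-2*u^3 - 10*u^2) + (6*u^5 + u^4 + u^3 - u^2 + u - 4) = 6*u^5 + u^4 - u^3 - 11*u^2 + u - 4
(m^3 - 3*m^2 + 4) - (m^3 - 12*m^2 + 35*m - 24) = 9*m^2 - 35*m + 28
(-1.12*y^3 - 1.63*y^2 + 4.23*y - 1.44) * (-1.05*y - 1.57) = 1.176*y^4 + 3.4699*y^3 - 1.8824*y^2 - 5.1291*y + 2.2608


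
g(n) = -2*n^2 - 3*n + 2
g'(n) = -4*n - 3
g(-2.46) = -2.72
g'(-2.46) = 6.84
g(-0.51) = 3.01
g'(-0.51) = -0.96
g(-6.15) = -55.20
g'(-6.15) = 21.60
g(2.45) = -17.36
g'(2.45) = -12.80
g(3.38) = -30.99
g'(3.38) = -16.52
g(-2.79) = -5.20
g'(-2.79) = 8.16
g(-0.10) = 2.28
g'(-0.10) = -2.60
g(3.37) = -30.82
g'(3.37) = -16.48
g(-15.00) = -403.00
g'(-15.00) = 57.00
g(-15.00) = -403.00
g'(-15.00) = 57.00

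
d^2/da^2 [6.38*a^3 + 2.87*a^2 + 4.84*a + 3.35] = 38.28*a + 5.74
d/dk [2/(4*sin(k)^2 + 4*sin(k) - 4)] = -(2*sin(k) + 1)*cos(k)/(2*(sin(k) - cos(k)^2)^2)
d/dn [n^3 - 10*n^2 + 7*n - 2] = 3*n^2 - 20*n + 7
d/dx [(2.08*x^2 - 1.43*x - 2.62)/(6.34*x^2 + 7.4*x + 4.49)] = (24.4582*x^2 + 51.9*x + 12.9673)/(40.1956*x^4 + 93.832*x^3 + 111.6932*x^2 + 66.452*x + 20.1601)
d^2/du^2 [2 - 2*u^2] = -4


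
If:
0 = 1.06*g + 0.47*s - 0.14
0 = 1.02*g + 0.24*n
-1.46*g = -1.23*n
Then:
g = 0.00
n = 0.00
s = 0.30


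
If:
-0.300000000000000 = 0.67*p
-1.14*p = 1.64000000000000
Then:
No Solution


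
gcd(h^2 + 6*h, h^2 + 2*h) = h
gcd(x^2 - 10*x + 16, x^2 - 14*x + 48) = x - 8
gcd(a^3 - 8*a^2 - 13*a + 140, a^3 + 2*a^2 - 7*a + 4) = a + 4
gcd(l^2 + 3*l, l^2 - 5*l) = l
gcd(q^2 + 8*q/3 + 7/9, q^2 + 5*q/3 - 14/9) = q + 7/3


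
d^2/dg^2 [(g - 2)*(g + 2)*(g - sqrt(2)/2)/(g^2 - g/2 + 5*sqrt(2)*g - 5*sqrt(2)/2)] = 4*(-11*sqrt(2)*g^3 + 205*g^3 - 330*g^2 + 39*sqrt(2)*g^2 - 132*sqrt(2)*g + 390*g - 440 + 397*sqrt(2))/(8*g^6 - 12*g^5 + 120*sqrt(2)*g^5 - 180*sqrt(2)*g^4 + 1206*g^4 - 1801*g^3 + 2090*sqrt(2)*g^3 - 3015*sqrt(2)*g^2 + 900*g^2 - 150*g + 1500*sqrt(2)*g - 250*sqrt(2))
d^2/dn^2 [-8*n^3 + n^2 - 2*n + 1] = 2 - 48*n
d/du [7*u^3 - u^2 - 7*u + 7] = 21*u^2 - 2*u - 7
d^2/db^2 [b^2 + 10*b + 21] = 2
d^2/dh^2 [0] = 0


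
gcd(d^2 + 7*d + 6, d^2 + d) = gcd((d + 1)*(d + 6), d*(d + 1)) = d + 1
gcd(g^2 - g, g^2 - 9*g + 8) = g - 1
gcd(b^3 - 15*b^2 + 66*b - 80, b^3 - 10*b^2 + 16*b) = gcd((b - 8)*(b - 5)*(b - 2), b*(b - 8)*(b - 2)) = b^2 - 10*b + 16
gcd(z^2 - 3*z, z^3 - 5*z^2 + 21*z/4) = z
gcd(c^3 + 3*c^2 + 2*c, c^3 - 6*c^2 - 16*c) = c^2 + 2*c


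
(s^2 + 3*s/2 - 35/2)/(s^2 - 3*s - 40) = (s - 7/2)/(s - 8)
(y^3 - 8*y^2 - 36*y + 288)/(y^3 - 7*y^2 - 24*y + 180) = (y^2 - 2*y - 48)/(y^2 - y - 30)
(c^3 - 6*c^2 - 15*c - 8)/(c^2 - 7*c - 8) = c + 1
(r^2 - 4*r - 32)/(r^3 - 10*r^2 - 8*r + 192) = 1/(r - 6)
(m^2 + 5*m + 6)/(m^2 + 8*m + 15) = (m + 2)/(m + 5)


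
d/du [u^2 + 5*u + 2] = 2*u + 5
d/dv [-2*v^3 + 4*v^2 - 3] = 2*v*(4 - 3*v)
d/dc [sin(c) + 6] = cos(c)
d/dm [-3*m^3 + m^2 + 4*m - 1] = -9*m^2 + 2*m + 4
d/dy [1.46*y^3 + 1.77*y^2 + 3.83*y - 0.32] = 4.38*y^2 + 3.54*y + 3.83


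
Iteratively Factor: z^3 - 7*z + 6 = (z - 2)*(z^2 + 2*z - 3) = (z - 2)*(z - 1)*(z + 3)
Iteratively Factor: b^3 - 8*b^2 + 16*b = (b)*(b^2 - 8*b + 16) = b*(b - 4)*(b - 4)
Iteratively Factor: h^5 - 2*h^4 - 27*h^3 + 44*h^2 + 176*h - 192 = (h - 4)*(h^4 + 2*h^3 - 19*h^2 - 32*h + 48) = (h - 4)*(h - 1)*(h^3 + 3*h^2 - 16*h - 48) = (h - 4)*(h - 1)*(h + 3)*(h^2 - 16) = (h - 4)^2*(h - 1)*(h + 3)*(h + 4)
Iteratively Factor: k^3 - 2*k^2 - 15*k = (k + 3)*(k^2 - 5*k) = k*(k + 3)*(k - 5)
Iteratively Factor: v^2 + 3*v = (v)*(v + 3)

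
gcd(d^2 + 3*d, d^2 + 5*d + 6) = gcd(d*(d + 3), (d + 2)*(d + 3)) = d + 3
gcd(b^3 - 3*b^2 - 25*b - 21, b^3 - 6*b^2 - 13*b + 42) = b^2 - 4*b - 21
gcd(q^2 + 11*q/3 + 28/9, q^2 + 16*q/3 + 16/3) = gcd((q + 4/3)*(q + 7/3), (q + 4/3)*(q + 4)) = q + 4/3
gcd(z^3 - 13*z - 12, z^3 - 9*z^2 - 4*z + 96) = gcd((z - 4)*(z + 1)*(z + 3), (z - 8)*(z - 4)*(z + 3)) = z^2 - z - 12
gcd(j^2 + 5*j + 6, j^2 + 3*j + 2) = j + 2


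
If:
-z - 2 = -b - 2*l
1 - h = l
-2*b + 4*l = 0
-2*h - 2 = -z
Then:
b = 2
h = 0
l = 1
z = 2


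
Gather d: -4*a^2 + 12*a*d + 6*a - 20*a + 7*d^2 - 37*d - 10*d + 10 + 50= -4*a^2 - 14*a + 7*d^2 + d*(12*a - 47) + 60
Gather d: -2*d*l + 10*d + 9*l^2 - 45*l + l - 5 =d*(10 - 2*l) + 9*l^2 - 44*l - 5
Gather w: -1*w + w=0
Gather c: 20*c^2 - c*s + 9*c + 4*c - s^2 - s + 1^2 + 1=20*c^2 + c*(13 - s) - s^2 - s + 2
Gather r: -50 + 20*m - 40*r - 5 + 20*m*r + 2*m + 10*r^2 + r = 22*m + 10*r^2 + r*(20*m - 39) - 55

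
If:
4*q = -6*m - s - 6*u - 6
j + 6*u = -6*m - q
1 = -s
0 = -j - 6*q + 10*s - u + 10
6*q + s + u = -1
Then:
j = 0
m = -175/18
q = -5/3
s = -1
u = 10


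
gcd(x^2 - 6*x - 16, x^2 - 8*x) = x - 8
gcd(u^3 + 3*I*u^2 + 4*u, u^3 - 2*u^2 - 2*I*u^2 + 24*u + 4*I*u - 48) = u + 4*I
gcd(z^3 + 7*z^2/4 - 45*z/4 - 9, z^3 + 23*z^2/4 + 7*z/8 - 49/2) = z + 4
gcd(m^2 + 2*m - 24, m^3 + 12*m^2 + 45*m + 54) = m + 6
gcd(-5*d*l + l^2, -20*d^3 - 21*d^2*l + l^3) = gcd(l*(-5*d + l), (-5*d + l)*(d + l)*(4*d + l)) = 5*d - l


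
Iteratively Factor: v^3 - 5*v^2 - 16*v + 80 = (v - 5)*(v^2 - 16) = (v - 5)*(v + 4)*(v - 4)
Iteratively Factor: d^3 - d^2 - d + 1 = (d - 1)*(d^2 - 1) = (d - 1)^2*(d + 1)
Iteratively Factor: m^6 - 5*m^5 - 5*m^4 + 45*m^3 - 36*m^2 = (m)*(m^5 - 5*m^4 - 5*m^3 + 45*m^2 - 36*m) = m^2*(m^4 - 5*m^3 - 5*m^2 + 45*m - 36) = m^2*(m - 4)*(m^3 - m^2 - 9*m + 9) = m^2*(m - 4)*(m + 3)*(m^2 - 4*m + 3) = m^2*(m - 4)*(m - 1)*(m + 3)*(m - 3)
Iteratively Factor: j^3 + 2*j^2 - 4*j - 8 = (j + 2)*(j^2 - 4) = (j + 2)^2*(j - 2)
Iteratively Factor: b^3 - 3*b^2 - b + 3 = (b - 1)*(b^2 - 2*b - 3) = (b - 3)*(b - 1)*(b + 1)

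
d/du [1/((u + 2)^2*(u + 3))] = -(3*u + 8)/((u + 2)^3*(u + 3)^2)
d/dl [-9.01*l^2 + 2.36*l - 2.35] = 2.36 - 18.02*l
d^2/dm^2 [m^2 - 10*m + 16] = 2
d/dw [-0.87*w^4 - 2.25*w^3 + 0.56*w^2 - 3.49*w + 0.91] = -3.48*w^3 - 6.75*w^2 + 1.12*w - 3.49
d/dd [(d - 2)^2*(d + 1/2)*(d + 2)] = 4*d^3 - 9*d^2/2 - 10*d + 6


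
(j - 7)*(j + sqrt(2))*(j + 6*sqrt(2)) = j^3 - 7*j^2 + 7*sqrt(2)*j^2 - 49*sqrt(2)*j + 12*j - 84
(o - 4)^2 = o^2 - 8*o + 16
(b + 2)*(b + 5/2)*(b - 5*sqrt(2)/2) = b^3 - 5*sqrt(2)*b^2/2 + 9*b^2/2 - 45*sqrt(2)*b/4 + 5*b - 25*sqrt(2)/2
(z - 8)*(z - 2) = z^2 - 10*z + 16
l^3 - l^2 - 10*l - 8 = (l - 4)*(l + 1)*(l + 2)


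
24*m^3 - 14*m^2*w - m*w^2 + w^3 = (-3*m + w)*(-2*m + w)*(4*m + w)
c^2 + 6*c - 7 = (c - 1)*(c + 7)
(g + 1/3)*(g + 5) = g^2 + 16*g/3 + 5/3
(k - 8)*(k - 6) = k^2 - 14*k + 48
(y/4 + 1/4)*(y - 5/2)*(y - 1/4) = y^3/4 - 7*y^2/16 - 17*y/32 + 5/32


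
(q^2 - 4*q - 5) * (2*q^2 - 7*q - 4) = 2*q^4 - 15*q^3 + 14*q^2 + 51*q + 20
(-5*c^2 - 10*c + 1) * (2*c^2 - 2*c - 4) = -10*c^4 - 10*c^3 + 42*c^2 + 38*c - 4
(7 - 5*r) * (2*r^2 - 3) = -10*r^3 + 14*r^2 + 15*r - 21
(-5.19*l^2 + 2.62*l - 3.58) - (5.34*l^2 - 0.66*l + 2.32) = -10.53*l^2 + 3.28*l - 5.9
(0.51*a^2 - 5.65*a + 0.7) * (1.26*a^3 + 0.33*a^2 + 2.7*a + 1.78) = 0.6426*a^5 - 6.9507*a^4 + 0.3945*a^3 - 14.1162*a^2 - 8.167*a + 1.246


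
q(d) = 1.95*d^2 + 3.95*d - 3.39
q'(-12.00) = -42.85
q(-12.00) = 230.01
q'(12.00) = 50.75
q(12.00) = 324.81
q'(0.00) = 3.95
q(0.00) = -3.39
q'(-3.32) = -9.00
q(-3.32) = 4.99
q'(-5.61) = -17.93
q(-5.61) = 35.82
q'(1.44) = 9.57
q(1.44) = 6.34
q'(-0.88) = 0.52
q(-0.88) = -5.36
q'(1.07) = 8.12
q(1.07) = 3.07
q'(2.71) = 14.52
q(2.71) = 21.64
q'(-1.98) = -3.77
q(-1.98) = -3.57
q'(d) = 3.9*d + 3.95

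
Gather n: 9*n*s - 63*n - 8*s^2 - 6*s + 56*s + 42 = n*(9*s - 63) - 8*s^2 + 50*s + 42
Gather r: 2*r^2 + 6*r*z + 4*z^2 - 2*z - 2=2*r^2 + 6*r*z + 4*z^2 - 2*z - 2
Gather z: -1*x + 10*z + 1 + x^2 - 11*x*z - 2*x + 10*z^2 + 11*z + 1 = x^2 - 3*x + 10*z^2 + z*(21 - 11*x) + 2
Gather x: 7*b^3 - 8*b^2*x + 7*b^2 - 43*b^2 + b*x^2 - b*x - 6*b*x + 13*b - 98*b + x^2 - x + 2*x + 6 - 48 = 7*b^3 - 36*b^2 - 85*b + x^2*(b + 1) + x*(-8*b^2 - 7*b + 1) - 42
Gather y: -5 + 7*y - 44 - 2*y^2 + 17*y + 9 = -2*y^2 + 24*y - 40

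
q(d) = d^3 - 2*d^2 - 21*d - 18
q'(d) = 3*d^2 - 4*d - 21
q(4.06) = -69.30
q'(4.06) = 12.21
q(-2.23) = 7.79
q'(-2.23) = 2.84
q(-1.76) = 7.31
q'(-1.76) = -4.67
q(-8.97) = -712.29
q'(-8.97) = 256.26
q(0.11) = -20.33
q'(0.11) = -21.40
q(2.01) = -60.17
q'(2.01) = -16.92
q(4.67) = -57.84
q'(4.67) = 25.75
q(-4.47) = -53.41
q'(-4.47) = 56.82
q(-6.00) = -180.00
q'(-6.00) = 111.00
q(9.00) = 360.00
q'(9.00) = 186.00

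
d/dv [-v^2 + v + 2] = 1 - 2*v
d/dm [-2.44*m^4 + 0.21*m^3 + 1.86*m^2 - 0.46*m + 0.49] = -9.76*m^3 + 0.63*m^2 + 3.72*m - 0.46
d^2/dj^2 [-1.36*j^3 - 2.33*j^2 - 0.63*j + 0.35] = -8.16*j - 4.66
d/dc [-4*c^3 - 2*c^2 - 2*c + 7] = -12*c^2 - 4*c - 2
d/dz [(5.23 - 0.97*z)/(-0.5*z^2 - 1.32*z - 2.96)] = (-0.485*z^2 + 5.23*z + 9.7748)/(0.25*z^4 + 1.32*z^3 + 4.7024*z^2 + 7.8144*z + 8.7616)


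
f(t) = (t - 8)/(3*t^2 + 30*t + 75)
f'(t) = (-6*t - 30)*(t - 8)/(3*t^2 + 30*t + 75)^2 + 1/(3*t^2 + 30*t + 75) = (21 - t)/(3*(t^3 + 15*t^2 + 75*t + 125))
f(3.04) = -0.03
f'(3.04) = 0.01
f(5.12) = -0.01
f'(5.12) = 0.01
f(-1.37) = -0.24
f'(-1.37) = 0.16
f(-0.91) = -0.18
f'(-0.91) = 0.11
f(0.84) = -0.07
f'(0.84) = 0.03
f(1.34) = -0.06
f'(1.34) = 0.03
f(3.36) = -0.02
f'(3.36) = 0.01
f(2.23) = -0.04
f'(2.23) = 0.02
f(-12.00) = -0.14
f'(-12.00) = -0.03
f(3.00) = -0.03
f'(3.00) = 0.01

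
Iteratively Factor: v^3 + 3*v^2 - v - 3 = (v + 1)*(v^2 + 2*v - 3) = (v + 1)*(v + 3)*(v - 1)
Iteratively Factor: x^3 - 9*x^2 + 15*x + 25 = (x - 5)*(x^2 - 4*x - 5) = (x - 5)*(x + 1)*(x - 5)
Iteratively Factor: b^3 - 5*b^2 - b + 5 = (b + 1)*(b^2 - 6*b + 5) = (b - 1)*(b + 1)*(b - 5)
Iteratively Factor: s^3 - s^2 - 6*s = (s)*(s^2 - s - 6) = s*(s - 3)*(s + 2)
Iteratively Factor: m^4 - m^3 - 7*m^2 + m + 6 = (m - 1)*(m^3 - 7*m - 6) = (m - 3)*(m - 1)*(m^2 + 3*m + 2) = (m - 3)*(m - 1)*(m + 2)*(m + 1)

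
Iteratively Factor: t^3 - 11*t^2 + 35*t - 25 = (t - 1)*(t^2 - 10*t + 25) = (t - 5)*(t - 1)*(t - 5)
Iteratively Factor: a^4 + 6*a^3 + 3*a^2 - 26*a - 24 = (a + 1)*(a^3 + 5*a^2 - 2*a - 24) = (a + 1)*(a + 4)*(a^2 + a - 6) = (a - 2)*(a + 1)*(a + 4)*(a + 3)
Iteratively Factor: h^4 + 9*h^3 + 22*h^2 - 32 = (h + 4)*(h^3 + 5*h^2 + 2*h - 8) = (h + 2)*(h + 4)*(h^2 + 3*h - 4) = (h - 1)*(h + 2)*(h + 4)*(h + 4)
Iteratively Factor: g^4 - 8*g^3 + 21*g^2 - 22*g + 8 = (g - 2)*(g^3 - 6*g^2 + 9*g - 4) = (g - 2)*(g - 1)*(g^2 - 5*g + 4) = (g - 4)*(g - 2)*(g - 1)*(g - 1)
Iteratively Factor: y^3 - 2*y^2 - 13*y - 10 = (y + 1)*(y^2 - 3*y - 10) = (y - 5)*(y + 1)*(y + 2)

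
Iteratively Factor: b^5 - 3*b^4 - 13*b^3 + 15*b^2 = (b - 1)*(b^4 - 2*b^3 - 15*b^2) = (b - 5)*(b - 1)*(b^3 + 3*b^2) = b*(b - 5)*(b - 1)*(b^2 + 3*b) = b^2*(b - 5)*(b - 1)*(b + 3)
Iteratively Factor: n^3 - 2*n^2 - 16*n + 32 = (n - 2)*(n^2 - 16) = (n - 2)*(n + 4)*(n - 4)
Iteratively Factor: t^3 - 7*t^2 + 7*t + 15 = (t - 3)*(t^2 - 4*t - 5) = (t - 5)*(t - 3)*(t + 1)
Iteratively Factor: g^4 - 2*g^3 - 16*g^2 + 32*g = (g + 4)*(g^3 - 6*g^2 + 8*g) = g*(g + 4)*(g^2 - 6*g + 8) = g*(g - 2)*(g + 4)*(g - 4)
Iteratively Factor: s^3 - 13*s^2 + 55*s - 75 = (s - 3)*(s^2 - 10*s + 25) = (s - 5)*(s - 3)*(s - 5)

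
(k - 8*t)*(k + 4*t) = k^2 - 4*k*t - 32*t^2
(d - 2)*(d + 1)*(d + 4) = d^3 + 3*d^2 - 6*d - 8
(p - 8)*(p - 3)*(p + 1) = p^3 - 10*p^2 + 13*p + 24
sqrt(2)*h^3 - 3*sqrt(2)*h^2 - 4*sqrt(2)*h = h*(h - 4)*(sqrt(2)*h + sqrt(2))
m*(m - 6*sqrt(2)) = m^2 - 6*sqrt(2)*m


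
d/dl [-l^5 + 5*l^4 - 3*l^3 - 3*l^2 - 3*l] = -5*l^4 + 20*l^3 - 9*l^2 - 6*l - 3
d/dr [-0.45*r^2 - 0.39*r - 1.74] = -0.9*r - 0.39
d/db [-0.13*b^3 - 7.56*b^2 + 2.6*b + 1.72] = -0.39*b^2 - 15.12*b + 2.6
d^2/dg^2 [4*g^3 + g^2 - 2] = 24*g + 2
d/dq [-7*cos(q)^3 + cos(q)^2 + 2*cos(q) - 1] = (21*cos(q)^2 - 2*cos(q) - 2)*sin(q)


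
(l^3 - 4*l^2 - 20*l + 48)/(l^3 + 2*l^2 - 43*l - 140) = (l^2 - 8*l + 12)/(l^2 - 2*l - 35)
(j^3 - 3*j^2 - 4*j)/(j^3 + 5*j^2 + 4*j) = (j - 4)/(j + 4)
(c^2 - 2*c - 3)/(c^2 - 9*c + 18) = (c + 1)/(c - 6)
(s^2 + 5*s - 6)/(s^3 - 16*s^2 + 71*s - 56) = (s + 6)/(s^2 - 15*s + 56)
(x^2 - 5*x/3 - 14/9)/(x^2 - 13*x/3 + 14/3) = (x + 2/3)/(x - 2)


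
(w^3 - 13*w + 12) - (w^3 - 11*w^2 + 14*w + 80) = 11*w^2 - 27*w - 68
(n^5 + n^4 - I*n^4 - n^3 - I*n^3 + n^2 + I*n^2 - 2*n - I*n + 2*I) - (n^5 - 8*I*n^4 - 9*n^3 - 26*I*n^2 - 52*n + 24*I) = n^4 + 7*I*n^4 + 8*n^3 - I*n^3 + n^2 + 27*I*n^2 + 50*n - I*n - 22*I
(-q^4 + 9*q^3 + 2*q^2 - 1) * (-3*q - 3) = 3*q^5 - 24*q^4 - 33*q^3 - 6*q^2 + 3*q + 3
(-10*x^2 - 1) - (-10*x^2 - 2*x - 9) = 2*x + 8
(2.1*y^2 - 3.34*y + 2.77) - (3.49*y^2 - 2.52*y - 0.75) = -1.39*y^2 - 0.82*y + 3.52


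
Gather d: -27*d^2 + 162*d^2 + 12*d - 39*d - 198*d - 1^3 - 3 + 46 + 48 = 135*d^2 - 225*d + 90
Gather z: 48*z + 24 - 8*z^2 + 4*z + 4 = -8*z^2 + 52*z + 28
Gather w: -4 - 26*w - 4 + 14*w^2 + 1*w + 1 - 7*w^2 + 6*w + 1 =7*w^2 - 19*w - 6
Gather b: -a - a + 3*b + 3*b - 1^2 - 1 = -2*a + 6*b - 2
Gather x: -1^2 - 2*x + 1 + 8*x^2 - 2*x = 8*x^2 - 4*x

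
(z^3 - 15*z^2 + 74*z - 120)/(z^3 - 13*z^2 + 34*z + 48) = (z^2 - 9*z + 20)/(z^2 - 7*z - 8)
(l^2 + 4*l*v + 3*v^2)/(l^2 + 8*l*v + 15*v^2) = (l + v)/(l + 5*v)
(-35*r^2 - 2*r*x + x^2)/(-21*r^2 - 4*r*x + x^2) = (5*r + x)/(3*r + x)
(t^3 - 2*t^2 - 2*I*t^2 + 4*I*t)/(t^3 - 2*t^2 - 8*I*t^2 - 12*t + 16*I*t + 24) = t/(t - 6*I)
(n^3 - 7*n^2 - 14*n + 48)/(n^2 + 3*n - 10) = (n^2 - 5*n - 24)/(n + 5)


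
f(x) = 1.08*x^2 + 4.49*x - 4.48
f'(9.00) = 23.93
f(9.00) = 123.41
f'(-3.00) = -1.99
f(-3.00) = -8.23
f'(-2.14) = -0.13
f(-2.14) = -9.14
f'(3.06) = 11.10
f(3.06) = 19.37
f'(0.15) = 4.81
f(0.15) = -3.78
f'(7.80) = 21.34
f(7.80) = 96.25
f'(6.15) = 17.77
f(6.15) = 63.98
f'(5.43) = 16.22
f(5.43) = 51.74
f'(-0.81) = 2.74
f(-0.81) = -7.41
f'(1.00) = 6.65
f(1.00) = 1.09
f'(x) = 2.16*x + 4.49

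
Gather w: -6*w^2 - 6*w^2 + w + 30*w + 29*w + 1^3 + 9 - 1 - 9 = -12*w^2 + 60*w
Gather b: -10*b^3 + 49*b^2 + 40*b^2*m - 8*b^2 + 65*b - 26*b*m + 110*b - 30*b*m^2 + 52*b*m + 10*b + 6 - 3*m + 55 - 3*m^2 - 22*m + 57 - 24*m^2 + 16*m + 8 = -10*b^3 + b^2*(40*m + 41) + b*(-30*m^2 + 26*m + 185) - 27*m^2 - 9*m + 126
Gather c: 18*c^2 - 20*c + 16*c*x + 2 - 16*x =18*c^2 + c*(16*x - 20) - 16*x + 2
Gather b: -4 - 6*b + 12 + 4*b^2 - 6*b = 4*b^2 - 12*b + 8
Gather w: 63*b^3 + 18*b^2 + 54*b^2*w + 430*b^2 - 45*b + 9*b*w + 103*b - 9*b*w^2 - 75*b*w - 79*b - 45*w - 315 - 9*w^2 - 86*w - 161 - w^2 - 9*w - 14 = 63*b^3 + 448*b^2 - 21*b + w^2*(-9*b - 10) + w*(54*b^2 - 66*b - 140) - 490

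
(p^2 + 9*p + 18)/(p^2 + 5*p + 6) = (p + 6)/(p + 2)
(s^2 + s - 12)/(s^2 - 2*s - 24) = (s - 3)/(s - 6)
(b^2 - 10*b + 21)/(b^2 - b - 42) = (b - 3)/(b + 6)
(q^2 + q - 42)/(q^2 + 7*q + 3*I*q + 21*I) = (q - 6)/(q + 3*I)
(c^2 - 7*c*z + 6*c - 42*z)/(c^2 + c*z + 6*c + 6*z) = (c - 7*z)/(c + z)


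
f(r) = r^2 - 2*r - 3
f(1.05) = -4.00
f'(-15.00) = -32.00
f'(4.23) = 6.46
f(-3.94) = 20.40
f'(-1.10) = -4.20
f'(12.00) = 22.00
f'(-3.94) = -9.88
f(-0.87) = -0.50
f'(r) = 2*r - 2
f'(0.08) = -1.84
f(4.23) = 6.43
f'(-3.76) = -9.52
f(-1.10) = 0.41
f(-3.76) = 18.66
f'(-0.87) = -3.74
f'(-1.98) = -5.96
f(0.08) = -3.15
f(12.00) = 117.00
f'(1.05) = 0.10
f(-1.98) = 4.88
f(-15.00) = 252.00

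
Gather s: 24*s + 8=24*s + 8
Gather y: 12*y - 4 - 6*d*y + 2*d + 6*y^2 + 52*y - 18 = 2*d + 6*y^2 + y*(64 - 6*d) - 22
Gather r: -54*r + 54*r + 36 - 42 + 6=0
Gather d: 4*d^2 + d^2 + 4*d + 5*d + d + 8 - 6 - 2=5*d^2 + 10*d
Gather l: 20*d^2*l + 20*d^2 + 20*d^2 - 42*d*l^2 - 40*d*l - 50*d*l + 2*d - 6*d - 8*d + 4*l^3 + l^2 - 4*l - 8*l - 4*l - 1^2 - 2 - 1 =40*d^2 - 12*d + 4*l^3 + l^2*(1 - 42*d) + l*(20*d^2 - 90*d - 16) - 4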